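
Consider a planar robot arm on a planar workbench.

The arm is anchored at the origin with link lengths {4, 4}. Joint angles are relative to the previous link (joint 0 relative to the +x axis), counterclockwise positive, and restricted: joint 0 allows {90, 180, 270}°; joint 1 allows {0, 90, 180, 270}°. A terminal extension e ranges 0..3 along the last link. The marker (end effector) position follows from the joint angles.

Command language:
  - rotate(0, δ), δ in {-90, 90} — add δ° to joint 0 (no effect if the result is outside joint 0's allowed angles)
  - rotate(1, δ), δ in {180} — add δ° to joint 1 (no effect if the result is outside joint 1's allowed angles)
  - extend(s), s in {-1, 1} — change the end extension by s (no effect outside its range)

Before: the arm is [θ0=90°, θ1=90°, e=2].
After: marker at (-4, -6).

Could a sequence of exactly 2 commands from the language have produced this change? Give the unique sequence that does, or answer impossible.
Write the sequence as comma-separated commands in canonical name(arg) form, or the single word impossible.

rotate(0, -90), rotate(0, 90)

key: order matters: swapping rotate(0, -90) and rotate(0, 90) lands elsewhere
t0: [θ0=90°, θ1=90°, e=2]
1. rotate(0, -90) → [θ0=90°, θ1=90°, e=2]
2. rotate(0, 90) → [θ0=180°, θ1=90°, e=2]
no other 2-command option fits: unique.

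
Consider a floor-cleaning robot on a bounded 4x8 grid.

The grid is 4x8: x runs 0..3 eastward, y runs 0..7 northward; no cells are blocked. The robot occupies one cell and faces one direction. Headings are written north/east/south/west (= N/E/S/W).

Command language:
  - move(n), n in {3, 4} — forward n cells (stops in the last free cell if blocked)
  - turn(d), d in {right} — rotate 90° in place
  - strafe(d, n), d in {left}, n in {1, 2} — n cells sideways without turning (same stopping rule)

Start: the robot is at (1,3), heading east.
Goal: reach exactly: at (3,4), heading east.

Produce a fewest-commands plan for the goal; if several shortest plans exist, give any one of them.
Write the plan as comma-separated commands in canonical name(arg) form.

start: at (1,3), heading east
1. move(4) → at (3,3), heading east
2. strafe(left, 1) → at (3,4), heading east
no 1-step plan works, so 2 is optimal.

move(4), strafe(left, 1)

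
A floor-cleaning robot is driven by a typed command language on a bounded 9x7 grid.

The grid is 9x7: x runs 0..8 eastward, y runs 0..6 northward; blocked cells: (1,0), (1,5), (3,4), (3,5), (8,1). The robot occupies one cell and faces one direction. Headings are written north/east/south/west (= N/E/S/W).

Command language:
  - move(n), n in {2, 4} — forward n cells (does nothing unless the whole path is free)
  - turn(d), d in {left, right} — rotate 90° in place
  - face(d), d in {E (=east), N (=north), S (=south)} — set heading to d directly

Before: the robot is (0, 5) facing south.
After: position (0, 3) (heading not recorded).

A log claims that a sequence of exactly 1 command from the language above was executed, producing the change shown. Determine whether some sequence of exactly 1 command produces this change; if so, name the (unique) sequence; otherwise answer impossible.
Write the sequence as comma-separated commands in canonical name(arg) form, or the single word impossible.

move(2)

start: (0, 5) facing south
1. move(2) → (0, 3) facing south
uniquely the one of 7 1-step routes that fits.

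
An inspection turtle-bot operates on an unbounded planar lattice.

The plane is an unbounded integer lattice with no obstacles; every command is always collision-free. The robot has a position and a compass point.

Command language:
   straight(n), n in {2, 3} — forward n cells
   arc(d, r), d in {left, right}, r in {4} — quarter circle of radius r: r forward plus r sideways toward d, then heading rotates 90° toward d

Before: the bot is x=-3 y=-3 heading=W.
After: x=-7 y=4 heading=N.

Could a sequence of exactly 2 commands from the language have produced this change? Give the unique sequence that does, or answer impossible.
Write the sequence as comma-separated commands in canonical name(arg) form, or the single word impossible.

key: cell and facing (now N) both changed — the 2 commands mix motion and turning
initial: x=-3 y=-3 heading=W
step 1 (arc(right, 4)): x=-7 y=1 heading=N
step 2 (straight(3)): x=-7 y=4 heading=N
uniquely the one of 16 2-step routes that fits.

arc(right, 4), straight(3)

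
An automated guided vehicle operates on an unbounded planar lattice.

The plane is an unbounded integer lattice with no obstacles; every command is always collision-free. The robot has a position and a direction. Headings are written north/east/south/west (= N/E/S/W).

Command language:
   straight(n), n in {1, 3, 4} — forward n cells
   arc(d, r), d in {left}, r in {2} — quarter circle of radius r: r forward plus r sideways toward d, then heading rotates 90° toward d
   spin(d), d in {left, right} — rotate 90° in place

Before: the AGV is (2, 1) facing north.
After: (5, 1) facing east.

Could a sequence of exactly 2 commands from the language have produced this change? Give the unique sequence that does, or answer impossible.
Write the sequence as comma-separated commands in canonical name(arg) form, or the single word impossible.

key: order matters: swapping spin(right) and straight(3) lands elsewhere
initial: (2, 1) facing north
step 1 (spin(right)): (2, 1) facing east
step 2 (straight(3)): (5, 1) facing east
no rival 2-sequence matches.

spin(right), straight(3)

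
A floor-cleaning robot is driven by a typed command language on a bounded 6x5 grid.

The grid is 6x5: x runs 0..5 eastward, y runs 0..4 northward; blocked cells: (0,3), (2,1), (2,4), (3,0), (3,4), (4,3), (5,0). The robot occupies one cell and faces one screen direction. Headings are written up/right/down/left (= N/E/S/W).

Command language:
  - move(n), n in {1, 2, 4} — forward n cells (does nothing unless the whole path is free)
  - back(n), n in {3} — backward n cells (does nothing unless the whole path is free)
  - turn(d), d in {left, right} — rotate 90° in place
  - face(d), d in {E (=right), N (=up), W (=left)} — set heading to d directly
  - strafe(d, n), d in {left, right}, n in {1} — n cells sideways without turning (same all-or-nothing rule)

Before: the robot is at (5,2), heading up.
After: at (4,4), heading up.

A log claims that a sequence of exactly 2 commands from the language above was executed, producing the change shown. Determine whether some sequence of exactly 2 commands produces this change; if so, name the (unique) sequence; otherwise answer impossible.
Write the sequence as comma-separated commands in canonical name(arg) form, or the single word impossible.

key: order matters: swapping move(2) and strafe(left, 1) lands elsewhere
initial: at (5,2), heading up
t=1 move(2) ⇒ at (5,4), heading up
t=2 strafe(left, 1) ⇒ at (4,4), heading up
no rival 2-sequence matches.

move(2), strafe(left, 1)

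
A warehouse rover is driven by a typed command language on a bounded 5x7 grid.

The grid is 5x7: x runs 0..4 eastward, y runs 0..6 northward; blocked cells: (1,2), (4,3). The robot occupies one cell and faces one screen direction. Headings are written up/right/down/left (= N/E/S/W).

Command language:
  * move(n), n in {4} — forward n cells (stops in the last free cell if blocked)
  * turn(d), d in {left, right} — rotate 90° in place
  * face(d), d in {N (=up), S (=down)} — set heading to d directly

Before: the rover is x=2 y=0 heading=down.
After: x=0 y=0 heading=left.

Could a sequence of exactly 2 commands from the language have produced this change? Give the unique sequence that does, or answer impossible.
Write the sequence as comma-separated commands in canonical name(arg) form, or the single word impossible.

key: move(4) runs into the grid edge before its full distance
start: x=2 y=0 heading=down
[1] after turn(right): x=2 y=0 heading=left
[2] after move(4): x=0 y=0 heading=left
uniquely the one of 25 2-step routes that fits.

turn(right), move(4)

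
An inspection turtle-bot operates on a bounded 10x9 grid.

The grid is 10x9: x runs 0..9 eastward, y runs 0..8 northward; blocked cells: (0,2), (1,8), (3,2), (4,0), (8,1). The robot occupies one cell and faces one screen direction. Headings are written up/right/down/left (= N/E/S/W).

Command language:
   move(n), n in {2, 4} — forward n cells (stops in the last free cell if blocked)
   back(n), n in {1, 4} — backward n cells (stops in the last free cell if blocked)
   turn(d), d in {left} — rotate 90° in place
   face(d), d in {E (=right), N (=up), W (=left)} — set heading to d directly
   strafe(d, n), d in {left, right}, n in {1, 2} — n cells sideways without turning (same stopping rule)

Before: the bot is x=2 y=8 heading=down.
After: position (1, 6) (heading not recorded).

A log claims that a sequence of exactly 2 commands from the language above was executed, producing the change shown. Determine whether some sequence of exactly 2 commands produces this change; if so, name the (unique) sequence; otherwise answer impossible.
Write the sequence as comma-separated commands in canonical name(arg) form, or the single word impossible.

move(2), strafe(right, 1)

key: order matters: swapping move(2) and strafe(right, 1) lands elsewhere
initial: x=2 y=8 heading=down
t=1 move(2) ⇒ x=2 y=6 heading=down
t=2 strafe(right, 1) ⇒ x=1 y=6 heading=down
all 144 alternatives checked — unique.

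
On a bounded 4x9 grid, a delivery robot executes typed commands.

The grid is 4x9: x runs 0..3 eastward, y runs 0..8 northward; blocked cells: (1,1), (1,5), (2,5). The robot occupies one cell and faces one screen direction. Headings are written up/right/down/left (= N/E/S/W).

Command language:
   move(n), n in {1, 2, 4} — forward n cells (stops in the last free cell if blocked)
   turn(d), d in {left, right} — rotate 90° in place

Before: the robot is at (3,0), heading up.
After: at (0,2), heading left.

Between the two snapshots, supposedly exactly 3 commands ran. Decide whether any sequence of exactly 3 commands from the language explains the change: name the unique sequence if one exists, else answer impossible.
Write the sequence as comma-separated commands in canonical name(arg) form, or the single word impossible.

key: move(4) runs into the grid edge before its full distance
from: at (3,0), heading up
1. move(2) → at (3,2), heading up
2. turn(left) → at (3,2), heading left
3. move(4) → at (0,2), heading left
no other 3-command option fits: unique.

move(2), turn(left), move(4)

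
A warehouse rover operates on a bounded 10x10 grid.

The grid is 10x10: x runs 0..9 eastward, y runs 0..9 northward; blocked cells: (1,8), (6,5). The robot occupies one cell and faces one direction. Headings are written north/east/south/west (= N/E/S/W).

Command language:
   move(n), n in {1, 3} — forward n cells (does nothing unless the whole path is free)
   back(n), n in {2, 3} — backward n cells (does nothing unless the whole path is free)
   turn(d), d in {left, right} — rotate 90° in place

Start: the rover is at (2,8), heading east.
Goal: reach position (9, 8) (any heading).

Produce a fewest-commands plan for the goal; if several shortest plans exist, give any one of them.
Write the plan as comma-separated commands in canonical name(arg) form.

start: at (2,8), heading east
step 1 (move(3)): at (5,8), heading east
step 2 (move(3)): at (8,8), heading east
step 3 (move(1)): at (9,8), heading east
nothing shorter than 3 reaches the goal.

move(3), move(3), move(1)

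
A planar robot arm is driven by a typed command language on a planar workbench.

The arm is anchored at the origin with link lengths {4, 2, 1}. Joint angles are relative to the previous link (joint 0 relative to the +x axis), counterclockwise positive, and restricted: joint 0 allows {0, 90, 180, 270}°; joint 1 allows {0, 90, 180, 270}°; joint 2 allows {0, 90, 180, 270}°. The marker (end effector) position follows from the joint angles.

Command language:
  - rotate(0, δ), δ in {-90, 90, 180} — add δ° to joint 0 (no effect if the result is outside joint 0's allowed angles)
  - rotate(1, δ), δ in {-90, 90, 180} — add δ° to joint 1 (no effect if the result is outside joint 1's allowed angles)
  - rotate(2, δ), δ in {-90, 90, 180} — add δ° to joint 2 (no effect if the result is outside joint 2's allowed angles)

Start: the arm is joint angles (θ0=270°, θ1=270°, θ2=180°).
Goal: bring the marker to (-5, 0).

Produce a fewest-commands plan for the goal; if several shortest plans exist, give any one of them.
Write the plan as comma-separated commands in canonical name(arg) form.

rotate(0, -90), rotate(1, 90)

t0: joint angles (θ0=270°, θ1=270°, θ2=180°)
t=1 rotate(0, -90) ⇒ joint angles (θ0=180°, θ1=270°, θ2=180°)
t=2 rotate(1, 90) ⇒ joint angles (θ0=180°, θ1=0°, θ2=180°)
minimal: 2 command(s), checked below 2.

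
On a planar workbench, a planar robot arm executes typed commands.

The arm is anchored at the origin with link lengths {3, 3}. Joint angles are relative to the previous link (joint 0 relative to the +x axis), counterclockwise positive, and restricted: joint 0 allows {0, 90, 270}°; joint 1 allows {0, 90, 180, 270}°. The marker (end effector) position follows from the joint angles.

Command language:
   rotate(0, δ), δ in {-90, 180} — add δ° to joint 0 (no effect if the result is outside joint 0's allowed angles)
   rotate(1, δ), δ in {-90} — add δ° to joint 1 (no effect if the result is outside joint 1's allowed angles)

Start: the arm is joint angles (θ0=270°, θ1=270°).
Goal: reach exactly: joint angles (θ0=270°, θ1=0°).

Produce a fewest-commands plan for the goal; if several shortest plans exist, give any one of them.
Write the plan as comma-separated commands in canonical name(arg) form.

rotate(1, -90), rotate(1, -90), rotate(1, -90)

from: joint angles (θ0=270°, θ1=270°)
[1] after rotate(1, -90): joint angles (θ0=270°, θ1=180°)
[2] after rotate(1, -90): joint angles (θ0=270°, θ1=90°)
[3] after rotate(1, -90): joint angles (θ0=270°, θ1=0°)
nothing shorter than 3 reaches the goal.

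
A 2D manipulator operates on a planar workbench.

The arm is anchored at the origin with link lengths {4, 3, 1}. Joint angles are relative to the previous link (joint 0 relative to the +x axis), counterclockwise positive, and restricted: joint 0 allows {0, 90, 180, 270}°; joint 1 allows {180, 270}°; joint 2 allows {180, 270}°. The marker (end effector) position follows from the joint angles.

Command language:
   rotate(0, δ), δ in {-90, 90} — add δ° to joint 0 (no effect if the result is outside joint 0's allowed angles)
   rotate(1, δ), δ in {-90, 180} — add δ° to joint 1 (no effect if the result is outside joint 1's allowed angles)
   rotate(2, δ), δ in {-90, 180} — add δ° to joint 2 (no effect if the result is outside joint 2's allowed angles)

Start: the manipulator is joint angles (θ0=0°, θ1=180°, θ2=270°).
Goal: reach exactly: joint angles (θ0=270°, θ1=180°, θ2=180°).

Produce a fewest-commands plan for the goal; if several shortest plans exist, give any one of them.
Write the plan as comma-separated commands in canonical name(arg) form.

rotate(2, -90), rotate(0, -90)

t0: joint angles (θ0=0°, θ1=180°, θ2=270°)
t=1 rotate(2, -90) ⇒ joint angles (θ0=0°, θ1=180°, θ2=180°)
t=2 rotate(0, -90) ⇒ joint angles (θ0=270°, θ1=180°, θ2=180°)
shorter routes all fall short; 2 is best.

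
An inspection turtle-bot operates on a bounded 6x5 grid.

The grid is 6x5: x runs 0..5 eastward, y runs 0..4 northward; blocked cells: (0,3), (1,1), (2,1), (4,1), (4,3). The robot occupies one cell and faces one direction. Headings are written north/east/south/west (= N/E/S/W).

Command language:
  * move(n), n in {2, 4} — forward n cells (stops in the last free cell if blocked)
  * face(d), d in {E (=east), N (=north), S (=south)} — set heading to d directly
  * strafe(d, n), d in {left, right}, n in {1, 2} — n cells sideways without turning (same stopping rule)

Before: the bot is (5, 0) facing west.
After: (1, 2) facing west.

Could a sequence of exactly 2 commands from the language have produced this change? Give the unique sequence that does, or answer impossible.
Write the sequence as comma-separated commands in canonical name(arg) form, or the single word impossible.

strafe(right, 2), move(4)

key: still facing W at the end — nothing in the sequence rotates
t0: (5, 0) facing west
t=1 strafe(right, 2) ⇒ (5, 2) facing west
t=2 move(4) ⇒ (1, 2) facing west
uniquely the one of 81 2-step routes that fits.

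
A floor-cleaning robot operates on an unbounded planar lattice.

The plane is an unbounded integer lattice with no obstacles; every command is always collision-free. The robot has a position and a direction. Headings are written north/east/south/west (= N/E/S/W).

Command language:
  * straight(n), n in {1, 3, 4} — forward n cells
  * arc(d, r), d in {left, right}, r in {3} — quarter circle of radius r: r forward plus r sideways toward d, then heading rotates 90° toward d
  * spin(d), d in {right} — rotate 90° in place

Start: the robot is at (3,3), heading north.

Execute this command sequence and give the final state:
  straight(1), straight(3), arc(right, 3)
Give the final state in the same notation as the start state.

at (6,10), heading east

start: at (3,3), heading north
step 1 (straight(1)): at (3,4), heading north
step 2 (straight(3)): at (3,7), heading north
step 3 (arc(right, 3)): at (6,10), heading east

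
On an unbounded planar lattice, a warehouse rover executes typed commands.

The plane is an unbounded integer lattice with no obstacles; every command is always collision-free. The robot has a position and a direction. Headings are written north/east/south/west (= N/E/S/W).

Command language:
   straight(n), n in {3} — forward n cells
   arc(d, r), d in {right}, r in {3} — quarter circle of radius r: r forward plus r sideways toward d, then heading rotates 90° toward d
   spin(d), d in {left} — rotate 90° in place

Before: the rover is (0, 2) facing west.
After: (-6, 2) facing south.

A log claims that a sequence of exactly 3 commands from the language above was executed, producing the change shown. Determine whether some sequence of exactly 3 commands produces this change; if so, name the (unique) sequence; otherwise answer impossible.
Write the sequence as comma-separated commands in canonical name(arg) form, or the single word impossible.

straight(3), straight(3), spin(left)

key: running spin(left) before straight(3) would end elsewhere — order is forced
t0: (0, 2) facing west
[1] after straight(3): (-3, 2) facing west
[2] after straight(3): (-6, 2) facing west
[3] after spin(left): (-6, 2) facing south
no other 3-command option fits: unique.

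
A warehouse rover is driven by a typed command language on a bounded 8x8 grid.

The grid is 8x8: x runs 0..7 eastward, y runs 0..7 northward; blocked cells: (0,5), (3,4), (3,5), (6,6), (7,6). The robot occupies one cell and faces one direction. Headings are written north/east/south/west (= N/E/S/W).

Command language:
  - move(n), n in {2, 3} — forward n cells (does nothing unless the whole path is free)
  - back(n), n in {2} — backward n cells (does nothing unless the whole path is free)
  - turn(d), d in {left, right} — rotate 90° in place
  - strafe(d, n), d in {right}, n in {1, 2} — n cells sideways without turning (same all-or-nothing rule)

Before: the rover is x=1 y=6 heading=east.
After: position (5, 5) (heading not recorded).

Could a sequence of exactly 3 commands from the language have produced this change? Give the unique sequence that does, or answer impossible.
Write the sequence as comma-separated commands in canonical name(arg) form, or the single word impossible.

move(2), move(2), strafe(right, 1)

key: running strafe(right, 1) before move(2) would end elsewhere — order is forced
initial: x=1 y=6 heading=east
t=1 move(2) ⇒ x=3 y=6 heading=east
t=2 move(2) ⇒ x=5 y=6 heading=east
t=3 strafe(right, 1) ⇒ x=5 y=5 heading=east
no rival 3-sequence matches.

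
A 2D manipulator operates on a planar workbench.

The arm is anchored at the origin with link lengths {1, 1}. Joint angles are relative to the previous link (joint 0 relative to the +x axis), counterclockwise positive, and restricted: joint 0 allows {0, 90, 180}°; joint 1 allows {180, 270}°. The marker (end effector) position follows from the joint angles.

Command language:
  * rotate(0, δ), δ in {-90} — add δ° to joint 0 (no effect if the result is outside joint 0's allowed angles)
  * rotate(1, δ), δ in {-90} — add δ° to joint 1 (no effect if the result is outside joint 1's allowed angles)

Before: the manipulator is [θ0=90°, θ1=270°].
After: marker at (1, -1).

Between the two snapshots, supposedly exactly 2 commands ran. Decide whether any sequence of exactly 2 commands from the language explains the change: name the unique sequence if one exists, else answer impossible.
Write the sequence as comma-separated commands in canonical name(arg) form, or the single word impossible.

begin: [θ0=90°, θ1=270°]
t=1 rotate(0, -90) ⇒ [θ0=0°, θ1=270°]
t=2 rotate(0, -90) ⇒ [θ0=0°, θ1=270°]
all 4 alternatives checked — unique.

rotate(0, -90), rotate(0, -90)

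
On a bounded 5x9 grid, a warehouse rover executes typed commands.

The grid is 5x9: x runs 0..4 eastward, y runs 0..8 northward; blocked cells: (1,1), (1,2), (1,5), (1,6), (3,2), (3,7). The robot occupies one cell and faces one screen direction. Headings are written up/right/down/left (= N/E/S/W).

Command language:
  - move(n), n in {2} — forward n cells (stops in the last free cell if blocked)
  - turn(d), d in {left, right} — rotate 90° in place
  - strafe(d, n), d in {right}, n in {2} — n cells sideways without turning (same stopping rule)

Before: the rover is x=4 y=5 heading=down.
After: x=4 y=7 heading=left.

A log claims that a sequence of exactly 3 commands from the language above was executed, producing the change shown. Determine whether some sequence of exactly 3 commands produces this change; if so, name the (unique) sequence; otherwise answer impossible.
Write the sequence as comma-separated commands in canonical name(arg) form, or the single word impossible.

key: move(2) is stopped early by the blocked cell at (3,7)
initial: x=4 y=5 heading=down
step 1 (turn(right)): x=4 y=5 heading=left
step 2 (strafe(right, 2)): x=4 y=7 heading=left
step 3 (move(2)): x=4 y=7 heading=left
uniquely the one of 64 3-step routes that fits.

turn(right), strafe(right, 2), move(2)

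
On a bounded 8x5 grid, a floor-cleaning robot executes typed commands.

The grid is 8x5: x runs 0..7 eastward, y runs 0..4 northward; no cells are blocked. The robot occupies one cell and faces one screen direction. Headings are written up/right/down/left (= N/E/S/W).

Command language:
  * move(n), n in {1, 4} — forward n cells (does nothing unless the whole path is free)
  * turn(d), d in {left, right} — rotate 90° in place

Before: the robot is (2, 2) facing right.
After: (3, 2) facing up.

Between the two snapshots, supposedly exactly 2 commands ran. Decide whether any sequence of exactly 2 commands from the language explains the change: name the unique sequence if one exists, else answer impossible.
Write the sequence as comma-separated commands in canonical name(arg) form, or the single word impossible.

move(1), turn(left)

key: order matters: swapping move(1) and turn(left) lands elsewhere
begin: (2, 2) facing right
[1] after move(1): (3, 2) facing right
[2] after turn(left): (3, 2) facing up
all 16 alternatives checked — unique.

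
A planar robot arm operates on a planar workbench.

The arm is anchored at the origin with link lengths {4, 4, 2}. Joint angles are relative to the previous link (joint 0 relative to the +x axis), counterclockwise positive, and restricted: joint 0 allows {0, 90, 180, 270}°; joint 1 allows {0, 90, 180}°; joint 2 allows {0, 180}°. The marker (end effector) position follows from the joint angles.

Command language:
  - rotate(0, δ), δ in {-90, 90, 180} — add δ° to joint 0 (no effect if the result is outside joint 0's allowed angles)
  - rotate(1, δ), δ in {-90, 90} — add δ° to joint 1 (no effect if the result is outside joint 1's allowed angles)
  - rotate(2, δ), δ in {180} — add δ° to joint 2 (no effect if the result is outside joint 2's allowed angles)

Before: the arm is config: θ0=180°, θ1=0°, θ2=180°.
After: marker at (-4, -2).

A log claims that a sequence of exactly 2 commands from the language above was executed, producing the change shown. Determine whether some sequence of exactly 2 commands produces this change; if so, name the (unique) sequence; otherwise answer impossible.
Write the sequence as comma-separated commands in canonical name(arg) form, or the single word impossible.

key: order matters: swapping rotate(1, -90) and rotate(1, 90) lands elsewhere
begin: config: θ0=180°, θ1=0°, θ2=180°
step 1 (rotate(1, -90)): config: θ0=180°, θ1=0°, θ2=180°
step 2 (rotate(1, 90)): config: θ0=180°, θ1=90°, θ2=180°
uniquely the one of 36 2-step routes that fits.

rotate(1, -90), rotate(1, 90)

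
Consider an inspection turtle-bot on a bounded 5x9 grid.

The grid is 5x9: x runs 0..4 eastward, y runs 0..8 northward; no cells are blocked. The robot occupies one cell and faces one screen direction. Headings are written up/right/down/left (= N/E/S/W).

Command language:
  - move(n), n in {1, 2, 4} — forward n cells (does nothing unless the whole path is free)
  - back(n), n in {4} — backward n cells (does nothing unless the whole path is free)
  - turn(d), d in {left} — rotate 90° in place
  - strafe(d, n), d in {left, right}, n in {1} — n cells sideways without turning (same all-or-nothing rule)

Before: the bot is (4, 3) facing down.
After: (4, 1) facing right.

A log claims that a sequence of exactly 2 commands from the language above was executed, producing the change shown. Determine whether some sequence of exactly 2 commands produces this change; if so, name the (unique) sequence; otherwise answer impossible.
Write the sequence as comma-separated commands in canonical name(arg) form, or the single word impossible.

move(2), turn(left)

key: order matters: swapping move(2) and turn(left) lands elsewhere
begin: (4, 3) facing down
step 1 (move(2)): (4, 1) facing down
step 2 (turn(left)): (4, 1) facing right
no rival 2-sequence matches.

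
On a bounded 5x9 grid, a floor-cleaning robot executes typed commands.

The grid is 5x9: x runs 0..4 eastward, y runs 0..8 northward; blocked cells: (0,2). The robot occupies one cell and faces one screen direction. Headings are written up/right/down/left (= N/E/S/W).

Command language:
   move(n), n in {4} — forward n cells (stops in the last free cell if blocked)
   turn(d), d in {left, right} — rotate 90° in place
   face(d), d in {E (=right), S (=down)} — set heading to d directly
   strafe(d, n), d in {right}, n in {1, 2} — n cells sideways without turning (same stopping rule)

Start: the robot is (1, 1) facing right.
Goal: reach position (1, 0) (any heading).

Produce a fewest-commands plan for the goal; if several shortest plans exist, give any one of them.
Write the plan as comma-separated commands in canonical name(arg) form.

t0: (1, 1) facing right
step 1 (strafe(right, 2)): (1, 0) facing right
minimal: 1 command(s), checked below 1.

strafe(right, 2)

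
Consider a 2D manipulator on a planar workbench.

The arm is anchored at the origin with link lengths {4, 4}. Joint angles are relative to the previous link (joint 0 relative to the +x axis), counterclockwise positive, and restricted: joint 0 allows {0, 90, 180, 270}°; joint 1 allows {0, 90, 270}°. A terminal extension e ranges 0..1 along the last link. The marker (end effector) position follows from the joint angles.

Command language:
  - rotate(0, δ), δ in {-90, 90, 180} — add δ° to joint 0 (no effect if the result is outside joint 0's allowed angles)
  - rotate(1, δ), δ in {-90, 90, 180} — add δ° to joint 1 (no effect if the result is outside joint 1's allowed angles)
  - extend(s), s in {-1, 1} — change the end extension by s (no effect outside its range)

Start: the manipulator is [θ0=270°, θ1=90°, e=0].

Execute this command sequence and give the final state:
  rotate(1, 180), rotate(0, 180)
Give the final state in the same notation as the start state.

start: [θ0=270°, θ1=90°, e=0]
1. rotate(1, 180) → [θ0=270°, θ1=270°, e=0]
2. rotate(0, 180) → [θ0=90°, θ1=270°, e=0]

[θ0=90°, θ1=270°, e=0]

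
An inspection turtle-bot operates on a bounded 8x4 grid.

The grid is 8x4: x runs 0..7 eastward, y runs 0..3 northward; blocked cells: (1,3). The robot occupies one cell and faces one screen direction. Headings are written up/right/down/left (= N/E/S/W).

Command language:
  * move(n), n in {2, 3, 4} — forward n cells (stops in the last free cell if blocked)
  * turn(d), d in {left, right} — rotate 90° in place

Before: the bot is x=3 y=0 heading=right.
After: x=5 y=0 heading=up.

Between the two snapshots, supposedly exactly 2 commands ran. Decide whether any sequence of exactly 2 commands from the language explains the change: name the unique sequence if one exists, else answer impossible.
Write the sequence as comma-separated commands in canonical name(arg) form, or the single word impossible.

move(2), turn(left)

key: order matters: swapping move(2) and turn(left) lands elsewhere
from: x=3 y=0 heading=right
1. move(2) → x=5 y=0 heading=right
2. turn(left) → x=5 y=0 heading=up
all 25 alternatives checked — unique.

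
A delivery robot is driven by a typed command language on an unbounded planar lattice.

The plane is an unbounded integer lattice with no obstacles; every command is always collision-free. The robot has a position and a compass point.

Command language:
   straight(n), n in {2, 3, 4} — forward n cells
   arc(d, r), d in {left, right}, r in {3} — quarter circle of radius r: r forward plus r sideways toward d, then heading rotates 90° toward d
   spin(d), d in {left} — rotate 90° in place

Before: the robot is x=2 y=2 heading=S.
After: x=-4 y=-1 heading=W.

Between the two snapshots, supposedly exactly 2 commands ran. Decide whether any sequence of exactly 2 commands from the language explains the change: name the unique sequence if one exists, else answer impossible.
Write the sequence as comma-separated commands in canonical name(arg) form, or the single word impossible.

arc(right, 3), straight(3)

key: cell and facing (now W) both changed — the 2 commands mix motion and turning
start: x=2 y=2 heading=S
1. arc(right, 3) → x=-1 y=-1 heading=W
2. straight(3) → x=-4 y=-1 heading=W
no other 2-command option fits: unique.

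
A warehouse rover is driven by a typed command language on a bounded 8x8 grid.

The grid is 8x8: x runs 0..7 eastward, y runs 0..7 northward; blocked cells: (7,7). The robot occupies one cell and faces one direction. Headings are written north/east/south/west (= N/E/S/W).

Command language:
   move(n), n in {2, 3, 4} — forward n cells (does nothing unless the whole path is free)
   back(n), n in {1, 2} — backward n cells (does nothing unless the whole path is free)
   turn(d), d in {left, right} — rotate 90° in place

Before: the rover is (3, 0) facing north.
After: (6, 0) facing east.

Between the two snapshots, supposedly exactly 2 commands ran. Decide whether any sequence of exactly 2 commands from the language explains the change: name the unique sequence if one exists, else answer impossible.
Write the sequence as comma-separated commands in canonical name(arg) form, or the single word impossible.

key: cell and facing (now E) both changed — the 2 commands mix motion and turning
start: (3, 0) facing north
step 1 (turn(right)): (3, 0) facing east
step 2 (move(3)): (6, 0) facing east
uniquely the one of 49 2-step routes that fits.

turn(right), move(3)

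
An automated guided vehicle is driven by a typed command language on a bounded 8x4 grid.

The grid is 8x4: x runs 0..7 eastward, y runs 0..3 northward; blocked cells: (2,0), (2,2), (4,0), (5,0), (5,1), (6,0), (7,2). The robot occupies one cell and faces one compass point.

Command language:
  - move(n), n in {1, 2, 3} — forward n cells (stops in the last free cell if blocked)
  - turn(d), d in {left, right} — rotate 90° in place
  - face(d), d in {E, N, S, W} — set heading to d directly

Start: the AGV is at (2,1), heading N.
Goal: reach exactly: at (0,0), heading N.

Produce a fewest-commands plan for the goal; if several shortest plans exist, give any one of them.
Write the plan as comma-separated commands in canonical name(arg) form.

start: at (2,1), heading N
step 1 (face(W)): at (2,1), heading W
step 2 (move(3)): at (0,1), heading W
step 3 (turn(left)): at (0,1), heading S
step 4 (move(3)): at (0,0), heading S
step 5 (face(N)): at (0,0), heading N
no 4-step plan works, so 5 is optimal.

face(W), move(3), turn(left), move(3), face(N)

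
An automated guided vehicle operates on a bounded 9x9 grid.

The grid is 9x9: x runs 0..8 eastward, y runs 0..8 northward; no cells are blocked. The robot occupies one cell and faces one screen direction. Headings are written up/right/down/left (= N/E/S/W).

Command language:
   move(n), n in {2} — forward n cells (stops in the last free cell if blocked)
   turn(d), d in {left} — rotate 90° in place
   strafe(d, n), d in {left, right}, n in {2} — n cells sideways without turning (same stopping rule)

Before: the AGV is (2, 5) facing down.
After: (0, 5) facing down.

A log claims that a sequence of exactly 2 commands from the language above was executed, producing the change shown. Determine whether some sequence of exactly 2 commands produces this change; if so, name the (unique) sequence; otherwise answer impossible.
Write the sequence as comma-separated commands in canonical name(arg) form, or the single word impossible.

key: still facing S at the end — nothing in the sequence rotates
initial: (2, 5) facing down
1. strafe(right, 2) → (0, 5) facing down
2. strafe(right, 2) → (0, 5) facing down
all 16 alternatives checked — unique.

strafe(right, 2), strafe(right, 2)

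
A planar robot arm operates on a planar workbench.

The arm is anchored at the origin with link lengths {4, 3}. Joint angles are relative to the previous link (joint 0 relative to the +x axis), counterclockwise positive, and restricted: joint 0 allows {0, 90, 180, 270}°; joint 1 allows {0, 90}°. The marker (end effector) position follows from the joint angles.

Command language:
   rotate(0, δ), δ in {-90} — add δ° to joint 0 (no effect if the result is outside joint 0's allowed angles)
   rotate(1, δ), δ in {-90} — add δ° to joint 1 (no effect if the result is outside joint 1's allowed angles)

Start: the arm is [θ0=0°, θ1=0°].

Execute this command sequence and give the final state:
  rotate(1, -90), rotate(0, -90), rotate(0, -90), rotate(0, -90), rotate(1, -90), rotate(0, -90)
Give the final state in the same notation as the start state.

[θ0=0°, θ1=0°]

start: [θ0=0°, θ1=0°]
[1] after rotate(1, -90): [θ0=0°, θ1=0°]
[2] after rotate(0, -90): [θ0=270°, θ1=0°]
[3] after rotate(0, -90): [θ0=180°, θ1=0°]
[4] after rotate(0, -90): [θ0=90°, θ1=0°]
[5] after rotate(1, -90): [θ0=90°, θ1=0°]
[6] after rotate(0, -90): [θ0=0°, θ1=0°]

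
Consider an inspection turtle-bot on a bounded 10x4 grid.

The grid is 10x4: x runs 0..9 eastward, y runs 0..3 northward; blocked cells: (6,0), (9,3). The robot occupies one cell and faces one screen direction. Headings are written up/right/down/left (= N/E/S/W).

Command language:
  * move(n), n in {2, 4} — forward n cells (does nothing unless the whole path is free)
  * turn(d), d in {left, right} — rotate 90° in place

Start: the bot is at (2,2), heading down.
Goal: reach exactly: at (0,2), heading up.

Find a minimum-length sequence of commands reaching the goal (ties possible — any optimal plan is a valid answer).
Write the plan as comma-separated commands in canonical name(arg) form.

start: at (2,2), heading down
t=1 turn(right) ⇒ at (2,2), heading left
t=2 move(2) ⇒ at (0,2), heading left
t=3 turn(right) ⇒ at (0,2), heading up
nothing shorter than 3 reaches the goal.

turn(right), move(2), turn(right)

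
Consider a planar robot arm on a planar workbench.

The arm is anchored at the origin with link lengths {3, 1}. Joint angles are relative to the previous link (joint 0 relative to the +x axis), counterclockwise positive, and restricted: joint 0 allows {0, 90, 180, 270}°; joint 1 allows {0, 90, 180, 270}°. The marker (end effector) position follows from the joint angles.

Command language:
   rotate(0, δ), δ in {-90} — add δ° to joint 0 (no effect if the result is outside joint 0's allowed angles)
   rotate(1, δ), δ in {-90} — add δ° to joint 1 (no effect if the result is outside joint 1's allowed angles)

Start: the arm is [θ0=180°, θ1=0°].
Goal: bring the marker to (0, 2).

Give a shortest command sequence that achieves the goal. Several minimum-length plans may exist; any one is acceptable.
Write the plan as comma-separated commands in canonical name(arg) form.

t0: [θ0=180°, θ1=0°]
[1] after rotate(1, -90): [θ0=180°, θ1=270°]
[2] after rotate(1, -90): [θ0=180°, θ1=180°]
[3] after rotate(0, -90): [θ0=90°, θ1=180°]
minimal: 3 command(s), checked below 3.

rotate(1, -90), rotate(1, -90), rotate(0, -90)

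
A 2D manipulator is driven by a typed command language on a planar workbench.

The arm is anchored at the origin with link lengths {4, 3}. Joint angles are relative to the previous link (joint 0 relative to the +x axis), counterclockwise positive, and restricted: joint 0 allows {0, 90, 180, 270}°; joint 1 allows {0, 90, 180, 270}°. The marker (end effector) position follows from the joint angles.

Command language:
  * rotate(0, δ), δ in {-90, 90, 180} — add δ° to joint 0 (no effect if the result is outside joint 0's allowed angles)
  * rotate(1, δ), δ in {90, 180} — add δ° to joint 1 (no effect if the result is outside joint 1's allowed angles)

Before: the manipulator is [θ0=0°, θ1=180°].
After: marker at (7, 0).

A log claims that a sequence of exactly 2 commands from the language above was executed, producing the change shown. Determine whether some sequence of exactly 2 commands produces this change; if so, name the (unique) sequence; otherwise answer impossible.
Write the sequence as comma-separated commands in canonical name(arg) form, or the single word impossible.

rotate(1, 90), rotate(1, 90)

start: [θ0=0°, θ1=180°]
t=1 rotate(1, 90) ⇒ [θ0=0°, θ1=270°]
t=2 rotate(1, 90) ⇒ [θ0=0°, θ1=0°]
no other 2-command option fits: unique.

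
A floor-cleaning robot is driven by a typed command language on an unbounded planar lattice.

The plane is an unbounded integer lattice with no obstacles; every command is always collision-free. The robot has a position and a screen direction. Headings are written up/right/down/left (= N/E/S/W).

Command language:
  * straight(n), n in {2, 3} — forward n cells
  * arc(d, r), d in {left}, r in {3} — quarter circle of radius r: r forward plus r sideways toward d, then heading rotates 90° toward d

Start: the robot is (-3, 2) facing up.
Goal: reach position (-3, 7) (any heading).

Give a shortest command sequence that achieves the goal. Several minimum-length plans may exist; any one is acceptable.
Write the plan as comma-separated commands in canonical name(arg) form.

initial: (-3, 2) facing up
t=1 straight(2) ⇒ (-3, 4) facing up
t=2 straight(3) ⇒ (-3, 7) facing up
shorter routes all fall short; 2 is best.

straight(2), straight(3)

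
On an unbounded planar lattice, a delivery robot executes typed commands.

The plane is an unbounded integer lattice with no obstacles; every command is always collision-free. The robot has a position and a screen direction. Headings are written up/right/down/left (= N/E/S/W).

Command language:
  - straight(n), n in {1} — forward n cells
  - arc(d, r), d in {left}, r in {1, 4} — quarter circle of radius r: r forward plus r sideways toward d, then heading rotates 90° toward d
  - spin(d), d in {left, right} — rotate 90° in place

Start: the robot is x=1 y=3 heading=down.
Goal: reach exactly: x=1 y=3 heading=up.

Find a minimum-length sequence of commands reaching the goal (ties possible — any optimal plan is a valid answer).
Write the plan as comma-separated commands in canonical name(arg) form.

spin(right), spin(right)

from: x=1 y=3 heading=down
[1] after spin(right): x=1 y=3 heading=left
[2] after spin(right): x=1 y=3 heading=up
nothing shorter than 2 reaches the goal.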